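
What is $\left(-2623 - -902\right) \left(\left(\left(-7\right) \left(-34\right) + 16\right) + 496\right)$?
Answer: $-1290750$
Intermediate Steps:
$\left(-2623 - -902\right) \left(\left(\left(-7\right) \left(-34\right) + 16\right) + 496\right) = \left(-2623 + 902\right) \left(\left(238 + 16\right) + 496\right) = - 1721 \left(254 + 496\right) = \left(-1721\right) 750 = -1290750$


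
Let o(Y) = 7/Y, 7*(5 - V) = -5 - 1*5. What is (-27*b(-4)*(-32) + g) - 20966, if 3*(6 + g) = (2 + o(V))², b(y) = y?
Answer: -148380779/6075 ≈ -24425.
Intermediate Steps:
V = 45/7 (V = 5 - (-5 - 1*5)/7 = 5 - (-5 - 5)/7 = 5 - ⅐*(-10) = 5 + 10/7 = 45/7 ≈ 6.4286)
g = -17129/6075 (g = -6 + (2 + 7/(45/7))²/3 = -6 + (2 + 7*(7/45))²/3 = -6 + (2 + 49/45)²/3 = -6 + (139/45)²/3 = -6 + (⅓)*(19321/2025) = -6 + 19321/6075 = -17129/6075 ≈ -2.8196)
(-27*b(-4)*(-32) + g) - 20966 = (-27*(-4)*(-32) - 17129/6075) - 20966 = (108*(-32) - 17129/6075) - 20966 = (-3456 - 17129/6075) - 20966 = -21012329/6075 - 20966 = -148380779/6075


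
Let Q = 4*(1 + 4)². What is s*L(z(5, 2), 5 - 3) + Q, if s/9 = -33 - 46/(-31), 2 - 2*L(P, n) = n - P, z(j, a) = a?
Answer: -5693/31 ≈ -183.65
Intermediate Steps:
L(P, n) = 1 + P/2 - n/2 (L(P, n) = 1 - (n - P)/2 = 1 + (P/2 - n/2) = 1 + P/2 - n/2)
Q = 100 (Q = 4*5² = 4*25 = 100)
s = -8793/31 (s = 9*(-33 - 46/(-31)) = 9*(-33 - 46*(-1)/31) = 9*(-33 - 1*(-46/31)) = 9*(-33 + 46/31) = 9*(-977/31) = -8793/31 ≈ -283.65)
s*L(z(5, 2), 5 - 3) + Q = -8793*(1 + (½)*2 - (5 - 3)/2)/31 + 100 = -8793*(1 + 1 - ½*2)/31 + 100 = -8793*(1 + 1 - 1)/31 + 100 = -8793/31*1 + 100 = -8793/31 + 100 = -5693/31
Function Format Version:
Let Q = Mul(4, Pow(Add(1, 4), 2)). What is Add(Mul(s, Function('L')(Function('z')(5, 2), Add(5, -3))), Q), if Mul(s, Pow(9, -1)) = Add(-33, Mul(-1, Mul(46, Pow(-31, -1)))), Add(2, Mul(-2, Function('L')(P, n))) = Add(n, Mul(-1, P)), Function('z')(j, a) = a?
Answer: Rational(-5693, 31) ≈ -183.65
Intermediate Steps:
Function('L')(P, n) = Add(1, Mul(Rational(1, 2), P), Mul(Rational(-1, 2), n)) (Function('L')(P, n) = Add(1, Mul(Rational(-1, 2), Add(n, Mul(-1, P)))) = Add(1, Add(Mul(Rational(1, 2), P), Mul(Rational(-1, 2), n))) = Add(1, Mul(Rational(1, 2), P), Mul(Rational(-1, 2), n)))
Q = 100 (Q = Mul(4, Pow(5, 2)) = Mul(4, 25) = 100)
s = Rational(-8793, 31) (s = Mul(9, Add(-33, Mul(-1, Mul(46, Pow(-31, -1))))) = Mul(9, Add(-33, Mul(-1, Mul(46, Rational(-1, 31))))) = Mul(9, Add(-33, Mul(-1, Rational(-46, 31)))) = Mul(9, Add(-33, Rational(46, 31))) = Mul(9, Rational(-977, 31)) = Rational(-8793, 31) ≈ -283.65)
Add(Mul(s, Function('L')(Function('z')(5, 2), Add(5, -3))), Q) = Add(Mul(Rational(-8793, 31), Add(1, Mul(Rational(1, 2), 2), Mul(Rational(-1, 2), Add(5, -3)))), 100) = Add(Mul(Rational(-8793, 31), Add(1, 1, Mul(Rational(-1, 2), 2))), 100) = Add(Mul(Rational(-8793, 31), Add(1, 1, -1)), 100) = Add(Mul(Rational(-8793, 31), 1), 100) = Add(Rational(-8793, 31), 100) = Rational(-5693, 31)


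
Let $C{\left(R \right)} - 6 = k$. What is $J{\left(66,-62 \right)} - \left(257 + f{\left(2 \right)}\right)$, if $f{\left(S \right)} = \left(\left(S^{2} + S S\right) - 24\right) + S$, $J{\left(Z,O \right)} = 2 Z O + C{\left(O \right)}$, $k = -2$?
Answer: $-8423$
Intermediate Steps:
$C{\left(R \right)} = 4$ ($C{\left(R \right)} = 6 - 2 = 4$)
$J{\left(Z,O \right)} = 4 + 2 O Z$ ($J{\left(Z,O \right)} = 2 Z O + 4 = 2 O Z + 4 = 4 + 2 O Z$)
$f{\left(S \right)} = -24 + S + 2 S^{2}$ ($f{\left(S \right)} = \left(\left(S^{2} + S^{2}\right) - 24\right) + S = \left(2 S^{2} - 24\right) + S = \left(-24 + 2 S^{2}\right) + S = -24 + S + 2 S^{2}$)
$J{\left(66,-62 \right)} - \left(257 + f{\left(2 \right)}\right) = \left(4 + 2 \left(-62\right) 66\right) - \left(235 + 8\right) = \left(4 - 8184\right) - \left(235 + 8\right) = -8180 - 243 = -8423$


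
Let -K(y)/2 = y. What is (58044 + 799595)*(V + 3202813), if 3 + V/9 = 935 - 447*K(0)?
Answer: 2754051214439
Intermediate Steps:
K(y) = -2*y
V = 8388 (V = -27 + 9*(935 - (-894)*0) = -27 + 9*(935 - 447*0) = -27 + 9*(935 + 0) = -27 + 9*935 = -27 + 8415 = 8388)
(58044 + 799595)*(V + 3202813) = (58044 + 799595)*(8388 + 3202813) = 857639*3211201 = 2754051214439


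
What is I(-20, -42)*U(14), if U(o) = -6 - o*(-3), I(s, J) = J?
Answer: -1512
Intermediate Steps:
U(o) = -6 + 3*o (U(o) = -6 - (-3)*o = -6 + 3*o)
I(-20, -42)*U(14) = -42*(-6 + 3*14) = -42*(-6 + 42) = -42*36 = -1512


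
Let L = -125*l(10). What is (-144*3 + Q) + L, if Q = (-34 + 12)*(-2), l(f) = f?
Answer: -1638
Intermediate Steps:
L = -1250 (L = -125*10 = -1250)
Q = 44 (Q = -22*(-2) = 44)
(-144*3 + Q) + L = (-144*3 + 44) - 1250 = (-36*12 + 44) - 1250 = (-432 + 44) - 1250 = -388 - 1250 = -1638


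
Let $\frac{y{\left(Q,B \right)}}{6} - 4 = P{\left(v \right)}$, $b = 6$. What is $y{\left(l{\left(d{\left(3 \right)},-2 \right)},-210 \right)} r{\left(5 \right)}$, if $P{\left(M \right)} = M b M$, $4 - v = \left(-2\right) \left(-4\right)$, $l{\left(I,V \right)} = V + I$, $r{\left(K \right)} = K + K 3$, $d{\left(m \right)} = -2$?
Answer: $12000$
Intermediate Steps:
$r{\left(K \right)} = 4 K$ ($r{\left(K \right)} = K + 3 K = 4 K$)
$l{\left(I,V \right)} = I + V$
$v = -4$ ($v = 4 - \left(-2\right) \left(-4\right) = 4 - 8 = -4$)
$P{\left(M \right)} = 6 M^{2}$ ($P{\left(M \right)} = M 6 M = 6 M M = 6 M^{2}$)
$y{\left(Q,B \right)} = 600$ ($y{\left(Q,B \right)} = 24 + 6 \cdot 6 \left(-4\right)^{2} = 24 + 6 \cdot 6 \cdot 16 = 24 + 6 \cdot 96 = 24 + 576 = 600$)
$y{\left(l{\left(d{\left(3 \right)},-2 \right)},-210 \right)} r{\left(5 \right)} = 600 \cdot 4 \cdot 5 = 600 \cdot 20 = 12000$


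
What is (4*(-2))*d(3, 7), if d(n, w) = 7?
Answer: -56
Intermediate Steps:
(4*(-2))*d(3, 7) = (4*(-2))*7 = -8*7 = -56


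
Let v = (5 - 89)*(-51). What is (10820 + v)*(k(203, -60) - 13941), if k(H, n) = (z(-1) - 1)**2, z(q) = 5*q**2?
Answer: -210323200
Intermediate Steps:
v = 4284 (v = -84*(-51) = 4284)
k(H, n) = 16 (k(H, n) = (5*(-1)**2 - 1)**2 = (5*1 - 1)**2 = (5 - 1)**2 = 4**2 = 16)
(10820 + v)*(k(203, -60) - 13941) = (10820 + 4284)*(16 - 13941) = 15104*(-13925) = -210323200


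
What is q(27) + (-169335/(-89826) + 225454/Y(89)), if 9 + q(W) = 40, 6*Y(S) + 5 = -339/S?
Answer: -450502294433/2934316 ≈ -1.5353e+5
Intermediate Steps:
Y(S) = -⅚ - 113/(2*S) (Y(S) = -⅚ + (-339/S)/6 = -⅚ - 113/(2*S))
q(W) = 31 (q(W) = -9 + 40 = 31)
q(27) + (-169335/(-89826) + 225454/Y(89)) = 31 + (-169335/(-89826) + 225454/(((⅙)*(-339 - 5*89)/89))) = 31 + (-169335*(-1/89826) + 225454/(((⅙)*(1/89)*(-339 - 445)))) = 31 + (56445/29942 + 225454/(((⅙)*(1/89)*(-784)))) = 31 + (56445/29942 + 225454/(-392/267)) = 31 + (56445/29942 + 225454*(-267/392)) = 31 + (56445/29942 - 30098109/196) = 31 - 450593258229/2934316 = -450502294433/2934316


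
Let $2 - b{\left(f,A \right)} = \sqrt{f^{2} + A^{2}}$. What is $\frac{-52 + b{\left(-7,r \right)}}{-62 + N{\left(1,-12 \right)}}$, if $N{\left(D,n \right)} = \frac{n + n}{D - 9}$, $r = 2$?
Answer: $\frac{50}{59} + \frac{\sqrt{53}}{59} \approx 0.97085$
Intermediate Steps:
$N{\left(D,n \right)} = \frac{2 n}{-9 + D}$
$b{\left(f,A \right)} = 2 - \sqrt{A^{2} + f^{2}}$ ($b{\left(f,A \right)} = 2 - \sqrt{f^{2} + A^{2}} = 2 - \sqrt{A^{2} + f^{2}}$)
$\frac{-52 + b{\left(-7,r \right)}}{-62 + N{\left(1,-12 \right)}} = \frac{-52 + \left(2 - \sqrt{2^{2} + \left(-7\right)^{2}}\right)}{-62 + 2 \left(-12\right) \frac{1}{-9 + 1}} = \frac{-52 + \left(2 - \sqrt{4 + 49}\right)}{-62 + 2 \left(-12\right) \frac{1}{-8}} = \frac{-52 + \left(2 - \sqrt{53}\right)}{-62 + 2 \left(-12\right) \left(- \frac{1}{8}\right)} = \frac{-50 - \sqrt{53}}{-62 + 3} = \frac{-50 - \sqrt{53}}{-59} = \left(-50 - \sqrt{53}\right) \left(- \frac{1}{59}\right) = \frac{50}{59} + \frac{\sqrt{53}}{59}$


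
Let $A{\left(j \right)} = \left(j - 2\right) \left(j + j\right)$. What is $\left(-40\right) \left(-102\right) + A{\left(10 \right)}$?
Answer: $4240$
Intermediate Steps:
$A{\left(j \right)} = 2 j \left(-2 + j\right)$ ($A{\left(j \right)} = \left(-2 + j\right) 2 j = 2 j \left(-2 + j\right)$)
$\left(-40\right) \left(-102\right) + A{\left(10 \right)} = \left(-40\right) \left(-102\right) + 2 \cdot 10 \left(-2 + 10\right) = 4080 + 2 \cdot 10 \cdot 8 = 4080 + 160 = 4240$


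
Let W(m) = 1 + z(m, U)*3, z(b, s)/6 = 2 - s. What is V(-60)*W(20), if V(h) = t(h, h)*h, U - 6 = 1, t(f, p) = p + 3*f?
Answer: -1281600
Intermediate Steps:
U = 7 (U = 6 + 1 = 7)
z(b, s) = 12 - 6*s (z(b, s) = 6*(2 - s) = 12 - 6*s)
V(h) = 4*h² (V(h) = (h + 3*h)*h = (4*h)*h = 4*h²)
W(m) = -89 (W(m) = 1 + (12 - 6*7)*3 = 1 + (12 - 42)*3 = 1 - 30*3 = 1 - 90 = -89)
V(-60)*W(20) = (4*(-60)²)*(-89) = (4*3600)*(-89) = 14400*(-89) = -1281600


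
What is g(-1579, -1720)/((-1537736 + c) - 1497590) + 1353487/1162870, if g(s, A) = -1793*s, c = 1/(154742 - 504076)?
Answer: 57012592244443747/246608113546155990 ≈ 0.23119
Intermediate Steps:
c = -1/349334 (c = 1/(-349334) = -1/349334 ≈ -2.8626e-6)
g(-1579, -1720)/((-1537736 + c) - 1497590) + 1353487/1162870 = (-1793*(-1579))/((-1537736 - 1/349334) - 1497590) + 1353487/1162870 = 2831147/(-537183467825/349334 - 1497590) + 1353487*(1/1162870) = 2831147/(-1060342572885/349334) + 1353487/1162870 = 2831147*(-349334/1060342572885) + 1353487/1162870 = -989015906098/1060342572885 + 1353487/1162870 = 57012592244443747/246608113546155990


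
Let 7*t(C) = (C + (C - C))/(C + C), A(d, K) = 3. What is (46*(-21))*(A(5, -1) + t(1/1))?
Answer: -2967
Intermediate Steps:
t(C) = 1/14 (t(C) = ((C + (C - C))/(C + C))/7 = ((C + 0)/((2*C)))/7 = (C*(1/(2*C)))/7 = (⅐)*(½) = 1/14)
(46*(-21))*(A(5, -1) + t(1/1)) = (46*(-21))*(3 + 1/14) = -966*43/14 = -2967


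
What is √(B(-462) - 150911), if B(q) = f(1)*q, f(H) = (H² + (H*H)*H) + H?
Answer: I*√152297 ≈ 390.25*I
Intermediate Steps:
f(H) = H + H² + H³ (f(H) = (H² + H²*H) + H = (H² + H³) + H = H + H² + H³)
B(q) = 3*q (B(q) = (1*(1 + 1 + 1²))*q = (1*(1 + 1 + 1))*q = (1*3)*q = 3*q)
√(B(-462) - 150911) = √(3*(-462) - 150911) = √(-1386 - 150911) = √(-152297) = I*√152297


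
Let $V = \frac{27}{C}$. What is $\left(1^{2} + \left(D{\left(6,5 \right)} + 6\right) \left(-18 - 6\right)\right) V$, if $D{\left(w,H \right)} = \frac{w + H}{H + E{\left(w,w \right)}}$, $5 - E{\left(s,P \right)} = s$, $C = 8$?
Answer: $- \frac{5643}{8} \approx -705.38$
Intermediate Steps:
$E{\left(s,P \right)} = 5 - s$
$D{\left(w,H \right)} = \frac{H + w}{5 + H - w}$ ($D{\left(w,H \right)} = \frac{w + H}{H - \left(-5 + w\right)} = \frac{H + w}{5 + H - w}$)
$V = \frac{27}{8} \approx 3.375$
$\left(1^{2} + \left(D{\left(6,5 \right)} + 6\right) \left(-18 - 6\right)\right) V = \left(1^{2} + \left(\frac{5 + 6}{5 + 5 - 6} + 6\right) \left(-18 - 6\right)\right) \frac{27}{8} = \left(1 + \left(\frac{1}{5 + 5 - 6} \cdot 11 + 6\right) \left(-24\right)\right) \frac{27}{8} = \left(1 + \left(\frac{1}{4} \cdot 11 + 6\right) \left(-24\right)\right) \frac{27}{8} = \left(1 + \left(\frac{11}{4} + 6\right) \left(-24\right)\right) \frac{27}{8} = \left(1 + \frac{35}{4} \left(-24\right)\right) \frac{27}{8} = \left(1 - 210\right) \frac{27}{8} = \left(-209\right) \frac{27}{8} = - \frac{5643}{8}$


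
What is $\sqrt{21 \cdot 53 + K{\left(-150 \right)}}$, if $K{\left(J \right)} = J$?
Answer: $3 \sqrt{107} \approx 31.032$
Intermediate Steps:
$\sqrt{21 \cdot 53 + K{\left(-150 \right)}} = \sqrt{21 \cdot 53 - 150} = \sqrt{1113 - 150} = \sqrt{963} = 3 \sqrt{107}$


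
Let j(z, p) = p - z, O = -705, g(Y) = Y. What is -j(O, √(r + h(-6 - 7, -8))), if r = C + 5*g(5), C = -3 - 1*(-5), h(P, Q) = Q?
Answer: -705 - √19 ≈ -709.36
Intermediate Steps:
C = 2 (C = -3 + 5 = 2)
r = 27 (r = 2 + 5*5 = 2 + 25 = 27)
-j(O, √(r + h(-6 - 7, -8))) = -(√(27 - 8) - 1*(-705)) = -(√19 + 705) = -(705 + √19) = -705 - √19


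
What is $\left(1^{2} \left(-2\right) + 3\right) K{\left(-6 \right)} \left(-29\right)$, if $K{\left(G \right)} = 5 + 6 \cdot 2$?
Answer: $-493$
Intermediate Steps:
$K{\left(G \right)} = 17$ ($K{\left(G \right)} = 5 + 12 = 17$)
$\left(1^{2} \left(-2\right) + 3\right) K{\left(-6 \right)} \left(-29\right) = \left(1^{2} \left(-2\right) + 3\right) 17 \left(-29\right) = \left(1 \left(-2\right) + 3\right) 17 \left(-29\right) = \left(-2 + 3\right) 17 \left(-29\right) = 1 \cdot 17 \left(-29\right) = 17 \left(-29\right) = -493$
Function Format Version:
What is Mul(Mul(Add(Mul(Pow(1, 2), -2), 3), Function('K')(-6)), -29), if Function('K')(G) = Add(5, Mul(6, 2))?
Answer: -493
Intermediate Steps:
Function('K')(G) = 17 (Function('K')(G) = Add(5, 12) = 17)
Mul(Mul(Add(Mul(Pow(1, 2), -2), 3), Function('K')(-6)), -29) = Mul(Mul(Add(Mul(Pow(1, 2), -2), 3), 17), -29) = Mul(Mul(Add(Mul(1, -2), 3), 17), -29) = Mul(Mul(Add(-2, 3), 17), -29) = Mul(Mul(1, 17), -29) = Mul(17, -29) = -493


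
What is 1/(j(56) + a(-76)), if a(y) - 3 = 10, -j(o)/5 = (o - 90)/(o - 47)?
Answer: 9/287 ≈ 0.031359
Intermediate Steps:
j(o) = -5*(-90 + o)/(-47 + o) (j(o) = -5*(o - 90)/(o - 47) = -5*(-90 + o)/(-47 + o))
a(y) = 13 (a(y) = 3 + 10 = 13)
1/(j(56) + a(-76)) = 1/(5*(90 - 1*56)/(-47 + 56) + 13) = 1/(5*(90 - 56)/9 + 13) = 1/(5*(1/9)*34 + 13) = 1/(170/9 + 13) = 1/(287/9) = 9/287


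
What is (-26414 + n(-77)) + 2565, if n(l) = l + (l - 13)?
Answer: -24016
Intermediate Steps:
n(l) = -13 + 2*l (n(l) = l + (-13 + l) = -13 + 2*l)
(-26414 + n(-77)) + 2565 = (-26414 + (-13 + 2*(-77))) + 2565 = (-26414 + (-13 - 154)) + 2565 = (-26414 - 167) + 2565 = -26581 + 2565 = -24016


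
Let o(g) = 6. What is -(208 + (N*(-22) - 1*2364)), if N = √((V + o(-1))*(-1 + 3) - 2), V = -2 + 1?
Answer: 2156 + 44*√2 ≈ 2218.2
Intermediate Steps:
V = -1
N = 2*√2 (N = √((-1 + 6)*(-1 + 3) - 2) = √(5*2 - 2) = √(10 - 2) = √8 = 2*√2 ≈ 2.8284)
-(208 + (N*(-22) - 1*2364)) = -(208 + ((2*√2)*(-22) - 1*2364)) = -(208 + (-44*√2 - 2364)) = -(208 + (-2364 - 44*√2)) = -(-2156 - 44*√2) = 2156 + 44*√2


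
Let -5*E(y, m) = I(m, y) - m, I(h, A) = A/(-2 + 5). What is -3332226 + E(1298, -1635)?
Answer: -49989593/15 ≈ -3.3326e+6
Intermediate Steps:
I(h, A) = A/3
E(y, m) = -y/15 + m/5 (E(y, m) = -(y/3 - m)/5 = -(-m + y/3)/5 = -y/15 + m/5)
-3332226 + E(1298, -1635) = -3332226 + (-1/15*1298 + (1/5)*(-1635)) = -3332226 + (-1298/15 - 327) = -3332226 - 6203/15 = -49989593/15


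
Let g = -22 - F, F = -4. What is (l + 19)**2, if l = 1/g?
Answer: 116281/324 ≈ 358.89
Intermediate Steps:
g = -18 (g = -22 - 1*(-4) = -22 + 4 = -18)
l = -1/18 (l = 1/(-18) = -1/18 ≈ -0.055556)
(l + 19)**2 = (-1/18 + 19)**2 = (341/18)**2 = 116281/324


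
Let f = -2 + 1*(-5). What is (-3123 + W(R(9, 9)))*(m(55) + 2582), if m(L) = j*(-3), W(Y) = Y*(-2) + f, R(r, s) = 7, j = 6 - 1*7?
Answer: -8127240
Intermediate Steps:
f = -7 (f = -2 - 5 = -7)
j = -1 (j = 6 - 7 = -1)
W(Y) = -7 - 2*Y (W(Y) = Y*(-2) - 7 = -2*Y - 7 = -7 - 2*Y)
m(L) = 3 (m(L) = -1*(-3) = 3)
(-3123 + W(R(9, 9)))*(m(55) + 2582) = (-3123 + (-7 - 2*7))*(3 + 2582) = (-3123 + (-7 - 14))*2585 = (-3123 - 21)*2585 = -3144*2585 = -8127240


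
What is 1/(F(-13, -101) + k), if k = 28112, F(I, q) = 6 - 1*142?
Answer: 1/27976 ≈ 3.5745e-5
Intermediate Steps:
F(I, q) = -136 (F(I, q) = 6 - 142 = -136)
1/(F(-13, -101) + k) = 1/(-136 + 28112) = 1/27976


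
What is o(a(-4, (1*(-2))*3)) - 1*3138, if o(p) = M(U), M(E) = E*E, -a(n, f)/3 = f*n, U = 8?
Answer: -3074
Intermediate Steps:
a(n, f) = -3*f*n
M(E) = E²
o(p) = 64 (o(p) = 8² = 64)
o(a(-4, (1*(-2))*3)) - 1*3138 = 64 - 1*3138 = 64 - 3138 = -3074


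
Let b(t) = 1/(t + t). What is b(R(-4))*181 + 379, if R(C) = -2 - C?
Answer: 1697/4 ≈ 424.25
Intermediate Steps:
b(t) = 1/(2*t)
b(R(-4))*181 + 379 = (1/(2*(-2 - 1*(-4))))*181 + 379 = (1/(2*(-2 + 4)))*181 + 379 = ((½)/2)*181 + 379 = ((½)*(½))*181 + 379 = (¼)*181 + 379 = 181/4 + 379 = 1697/4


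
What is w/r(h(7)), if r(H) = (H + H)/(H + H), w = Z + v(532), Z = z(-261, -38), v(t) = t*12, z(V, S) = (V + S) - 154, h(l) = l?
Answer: 5931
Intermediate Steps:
z(V, S) = -154 + S + V (z(V, S) = (S + V) - 154 = -154 + S + V)
v(t) = 12*t
Z = -453 (Z = -154 - 38 - 261 = -453)
w = 5931 (w = -453 + 12*532 = -453 + 6384 = 5931)
r(H) = 1 (r(H) = (2*H)/((2*H)) = (2*H)*(1/(2*H)) = 1)
w/r(h(7)) = 5931/1 = 5931*1 = 5931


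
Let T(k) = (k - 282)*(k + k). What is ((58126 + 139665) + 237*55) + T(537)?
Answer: 484696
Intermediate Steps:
T(k) = 2*k*(-282 + k) (T(k) = (-282 + k)*(2*k) = 2*k*(-282 + k))
((58126 + 139665) + 237*55) + T(537) = ((58126 + 139665) + 237*55) + 2*537*(-282 + 537) = (197791 + 13035) + 2*537*255 = 210826 + 273870 = 484696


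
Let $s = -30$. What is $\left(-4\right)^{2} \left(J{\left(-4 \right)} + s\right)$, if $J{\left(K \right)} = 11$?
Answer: $-304$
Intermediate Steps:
$\left(-4\right)^{2} \left(J{\left(-4 \right)} + s\right) = \left(-4\right)^{2} \left(11 - 30\right) = 16 \left(-19\right) = -304$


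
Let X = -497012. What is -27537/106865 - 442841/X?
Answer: 502059463/792734140 ≈ 0.63333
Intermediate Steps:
-27537/106865 - 442841/X = -27537/106865 - 442841/(-497012) = -27537*1/106865 - 442841*(-1/497012) = -411/1595 + 442841/497012 = 502059463/792734140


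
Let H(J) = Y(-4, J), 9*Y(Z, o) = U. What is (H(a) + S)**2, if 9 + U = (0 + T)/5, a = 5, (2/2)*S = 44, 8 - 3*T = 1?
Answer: 33779344/18225 ≈ 1853.5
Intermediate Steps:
T = 7/3 (T = 8/3 - 1/3*1 = 8/3 - 1/3 = 7/3 ≈ 2.3333)
S = 44
U = -128/15 (U = -9 + (0 + 7/3)/5 = -9 + (7/3)*(1/5) = -9 + 7/15 = -128/15 ≈ -8.5333)
Y(Z, o) = -128/135 (Y(Z, o) = (1/9)*(-128/15) = -128/135)
H(J) = -128/135
(H(a) + S)**2 = (-128/135 + 44)**2 = (5812/135)**2 = 33779344/18225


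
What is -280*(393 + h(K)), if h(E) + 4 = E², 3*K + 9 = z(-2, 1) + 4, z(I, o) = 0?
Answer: -987280/9 ≈ -1.0970e+5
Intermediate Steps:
K = -5/3 (K = -3 + (0 + 4)/3 = -3 + (⅓)*4 = -3 + 4/3 = -5/3 ≈ -1.6667)
h(E) = -4 + E²
-280*(393 + h(K)) = -280*(393 + (-4 + (-5/3)²)) = -280*(393 + (-4 + 25/9)) = -280*(393 - 11/9) = -280*3526/9 = -987280/9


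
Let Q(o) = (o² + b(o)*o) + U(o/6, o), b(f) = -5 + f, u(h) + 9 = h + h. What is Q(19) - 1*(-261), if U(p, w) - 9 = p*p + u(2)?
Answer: 32473/36 ≈ 902.03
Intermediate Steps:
u(h) = -9 + 2*h (u(h) = -9 + (h + h) = -9 + 2*h)
U(p, w) = 4 + p² (U(p, w) = 9 + (p*p + (-9 + 2*2)) = 9 + (p² + (-9 + 4)) = 9 + (p² - 5) = 9 + (-5 + p²) = 4 + p²)
Q(o) = 4 + 37*o²/36 + o*(-5 + o) (Q(o) = (o² + (-5 + o)*o) + (4 + (o/6)²) = (o² + o*(-5 + o)) + (4 + (o*(⅙))²) = (o² + o*(-5 + o)) + (4 + (o/6)²) = (o² + o*(-5 + o)) + (4 + o²/36) = 4 + 37*o²/36 + o*(-5 + o))
Q(19) - 1*(-261) = (4 - 5*19 + (73/36)*19²) - 1*(-261) = (4 - 95 + (73/36)*361) + 261 = (4 - 95 + 26353/36) + 261 = 23077/36 + 261 = 32473/36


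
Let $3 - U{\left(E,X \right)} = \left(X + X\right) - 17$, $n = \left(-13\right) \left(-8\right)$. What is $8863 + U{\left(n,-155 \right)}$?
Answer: $9193$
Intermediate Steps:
$n = 104$
$U{\left(E,X \right)} = 20 - 2 X$ ($U{\left(E,X \right)} = 3 - \left(\left(X + X\right) - 17\right) = 3 - \left(2 X - 17\right) = 3 - \left(-17 + 2 X\right) = 20 - 2 X$)
$8863 + U{\left(n,-155 \right)} = 8863 + \left(20 - -310\right) = 8863 + \left(20 + 310\right) = 8863 + 330 = 9193$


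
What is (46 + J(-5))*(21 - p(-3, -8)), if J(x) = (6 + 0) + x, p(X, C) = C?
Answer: 1363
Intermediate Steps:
J(x) = 6 + x
(46 + J(-5))*(21 - p(-3, -8)) = (46 + (6 - 5))*(21 - 1*(-8)) = (46 + 1)*(21 + 8) = 47*29 = 1363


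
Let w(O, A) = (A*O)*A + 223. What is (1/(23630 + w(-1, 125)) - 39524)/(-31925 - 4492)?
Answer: 108401157/99879692 ≈ 1.0853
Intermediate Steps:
w(O, A) = 223 + O*A**2 (w(O, A) = O*A**2 + 223 = 223 + O*A**2)
(1/(23630 + w(-1, 125)) - 39524)/(-31925 - 4492) = (1/(23630 + (223 - 1*125**2)) - 39524)/(-31925 - 4492) = (1/(23630 + (223 - 1*15625)) - 39524)/(-36417) = (1/(23630 + (223 - 15625)) - 39524)*(-1/36417) = (1/(23630 - 15402) - 39524)*(-1/36417) = (1/8228 - 39524)*(-1/36417) = -325203471/8228*(-1/36417) = 108401157/99879692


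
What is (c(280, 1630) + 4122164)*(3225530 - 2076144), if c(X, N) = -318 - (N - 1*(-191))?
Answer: 4735499054650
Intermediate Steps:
c(X, N) = -509 - N (c(X, N) = -318 - (N + 191) = -318 - (191 + N) = -318 + (-191 - N) = -509 - N)
(c(280, 1630) + 4122164)*(3225530 - 2076144) = ((-509 - 1*1630) + 4122164)*(3225530 - 2076144) = ((-509 - 1630) + 4122164)*1149386 = (-2139 + 4122164)*1149386 = 4120025*1149386 = 4735499054650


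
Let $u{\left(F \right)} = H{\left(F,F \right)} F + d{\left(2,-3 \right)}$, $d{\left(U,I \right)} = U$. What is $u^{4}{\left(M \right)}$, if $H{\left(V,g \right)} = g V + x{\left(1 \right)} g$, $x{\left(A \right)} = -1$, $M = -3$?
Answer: $1336336$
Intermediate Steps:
$H{\left(V,g \right)} = - g + V g$ ($H{\left(V,g \right)} = g V - g = V g - g = - g + V g$)
$u{\left(F \right)} = 2 + F^{2} \left(-1 + F\right)$ ($u{\left(F \right)} = F \left(-1 + F\right) F + 2 = F^{2} \left(-1 + F\right) + 2 = 2 + F^{2} \left(-1 + F\right)$)
$u^{4}{\left(M \right)} = \left(2 + \left(-3\right)^{2} \left(-1 - 3\right)\right)^{4} = \left(2 + 9 \left(-4\right)\right)^{4} = \left(2 - 36\right)^{4} = \left(-34\right)^{4} = 1336336$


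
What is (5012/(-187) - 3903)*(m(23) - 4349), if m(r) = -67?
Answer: 3245199168/187 ≈ 1.7354e+7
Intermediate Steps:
(5012/(-187) - 3903)*(m(23) - 4349) = (5012/(-187) - 3903)*(-67 - 4349) = (5012*(-1/187) - 3903)*(-4416) = (-5012/187 - 3903)*(-4416) = -734873/187*(-4416) = 3245199168/187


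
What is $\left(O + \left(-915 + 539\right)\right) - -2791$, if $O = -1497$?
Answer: $918$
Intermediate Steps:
$\left(O + \left(-915 + 539\right)\right) - -2791 = \left(-1497 + \left(-915 + 539\right)\right) - -2791 = \left(-1497 - 376\right) + 2791 = -1873 + 2791 = 918$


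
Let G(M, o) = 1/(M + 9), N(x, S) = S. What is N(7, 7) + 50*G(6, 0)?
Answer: 31/3 ≈ 10.333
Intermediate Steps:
G(M, o) = 1/(9 + M)
N(7, 7) + 50*G(6, 0) = 7 + 50/(9 + 6) = 7 + 50/15 = 7 + 50*(1/15) = 7 + 10/3 = 31/3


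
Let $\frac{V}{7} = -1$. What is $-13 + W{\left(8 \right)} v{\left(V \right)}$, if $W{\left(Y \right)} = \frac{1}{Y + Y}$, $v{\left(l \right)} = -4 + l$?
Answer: $- \frac{219}{16} \approx -13.688$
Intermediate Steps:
$V = -7$ ($V = 7 \left(-1\right) = -7$)
$W{\left(Y \right)} = \frac{1}{2 Y}$
$-13 + W{\left(8 \right)} v{\left(V \right)} = -13 + \frac{1}{2 \cdot 8} \left(-4 - 7\right) = -13 + \frac{1}{2} \cdot \frac{1}{8} \left(-11\right) = -13 + \frac{1}{16} \left(-11\right) = -13 - \frac{11}{16} = - \frac{219}{16}$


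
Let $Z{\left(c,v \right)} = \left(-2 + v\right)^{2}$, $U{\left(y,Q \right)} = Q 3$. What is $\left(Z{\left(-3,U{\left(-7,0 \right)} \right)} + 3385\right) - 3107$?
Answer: $282$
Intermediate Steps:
$U{\left(y,Q \right)} = 3 Q$
$\left(Z{\left(-3,U{\left(-7,0 \right)} \right)} + 3385\right) - 3107 = \left(\left(-2 + 3 \cdot 0\right)^{2} + 3385\right) - 3107 = \left(\left(-2 + 0\right)^{2} + 3385\right) - 3107 = \left(\left(-2\right)^{2} + 3385\right) - 3107 = \left(4 + 3385\right) - 3107 = 3389 - 3107 = 282$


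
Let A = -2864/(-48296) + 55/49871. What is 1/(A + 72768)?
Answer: 301071227/21908369232189 ≈ 1.3742e-5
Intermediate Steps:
A = 18185853/301071227 (A = -2864*(-1/48296) + 55*(1/49871) = 358/6037 + 55/49871 = 18185853/301071227 ≈ 0.060404)
1/(A + 72768) = 1/(18185853/301071227 + 72768) = 1/(21908369232189/301071227) = 301071227/21908369232189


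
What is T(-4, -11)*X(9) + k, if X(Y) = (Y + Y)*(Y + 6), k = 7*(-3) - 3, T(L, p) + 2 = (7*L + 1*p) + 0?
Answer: -11094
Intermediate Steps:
T(L, p) = -2 + p + 7*L (T(L, p) = -2 + ((7*L + 1*p) + 0) = -2 + ((7*L + p) + 0) = -2 + ((p + 7*L) + 0) = -2 + (p + 7*L) = -2 + p + 7*L)
k = -24 (k = -21 - 3 = -24)
X(Y) = 2*Y*(6 + Y) (X(Y) = (2*Y)*(6 + Y) = 2*Y*(6 + Y))
T(-4, -11)*X(9) + k = (-2 - 11 + 7*(-4))*(2*9*(6 + 9)) - 24 = (-2 - 11 - 28)*(2*9*15) - 24 = -41*270 - 24 = -11070 - 24 = -11094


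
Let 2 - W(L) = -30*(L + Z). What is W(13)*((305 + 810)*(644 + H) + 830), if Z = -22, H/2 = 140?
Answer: -276332120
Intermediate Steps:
H = 280 (H = 2*140 = 280)
W(L) = -658 + 30*L (W(L) = 2 - (-30)*(L - 22) = 2 - (-30)*(-22 + L) = 2 - (660 - 30*L) = 2 + (-660 + 30*L) = -658 + 30*L)
W(13)*((305 + 810)*(644 + H) + 830) = (-658 + 30*13)*((305 + 810)*(644 + 280) + 830) = (-658 + 390)*(1115*924 + 830) = -268*(1030260 + 830) = -268*1031090 = -276332120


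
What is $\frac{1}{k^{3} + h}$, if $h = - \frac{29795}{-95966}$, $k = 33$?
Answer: $\frac{95966}{3448759937} \approx 2.7826 \cdot 10^{-5}$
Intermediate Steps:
$h = \frac{29795}{95966}$ ($h = \left(-29795\right) \left(- \frac{1}{95966}\right) = \frac{29795}{95966} \approx 0.31047$)
$\frac{1}{k^{3} + h} = \frac{1}{33^{3} + \frac{29795}{95966}} = \frac{1}{35937 + \frac{29795}{95966}} = \frac{1}{\frac{3448759937}{95966}} = \frac{95966}{3448759937}$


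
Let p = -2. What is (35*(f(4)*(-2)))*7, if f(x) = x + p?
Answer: -980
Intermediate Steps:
f(x) = -2 + x (f(x) = x - 2 = -2 + x)
(35*(f(4)*(-2)))*7 = (35*((-2 + 4)*(-2)))*7 = (35*(2*(-2)))*7 = (35*(-4))*7 = -140*7 = -980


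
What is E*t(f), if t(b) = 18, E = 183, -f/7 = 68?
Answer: 3294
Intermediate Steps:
f = -476 (f = -7*68 = -476)
E*t(f) = 183*18 = 3294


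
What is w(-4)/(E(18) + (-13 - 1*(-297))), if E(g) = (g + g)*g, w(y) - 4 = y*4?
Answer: -3/233 ≈ -0.012876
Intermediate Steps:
w(y) = 4 + 4*y (w(y) = 4 + y*4 = 4 + 4*y)
E(g) = 2*g² (E(g) = (2*g)*g = 2*g²)
w(-4)/(E(18) + (-13 - 1*(-297))) = (4 + 4*(-4))/(2*18² + (-13 - 1*(-297))) = (4 - 16)/(2*324 + (-13 + 297)) = -12/(648 + 284) = -12/932 = -12*1/932 = -3/233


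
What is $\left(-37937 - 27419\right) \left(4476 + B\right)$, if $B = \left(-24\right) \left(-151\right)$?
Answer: $-529383600$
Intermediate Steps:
$B = 3624$
$\left(-37937 - 27419\right) \left(4476 + B\right) = \left(-37937 - 27419\right) \left(4476 + 3624\right) = \left(-65356\right) 8100 = -529383600$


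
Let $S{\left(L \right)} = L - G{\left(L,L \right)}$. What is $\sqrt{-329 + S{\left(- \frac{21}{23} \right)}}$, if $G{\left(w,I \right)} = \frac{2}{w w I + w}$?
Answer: $\frac{i \sqrt{18038557730445}}{234255} \approx 18.131 i$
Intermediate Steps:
$G{\left(w,I \right)} = \frac{2}{w + I w^{2}}$ ($G{\left(w,I \right)} = \frac{2}{w^{2} I + w} = \frac{2}{I w^{2} + w} = \frac{2}{w + I w^{2}}$)
$S{\left(L \right)} = L - \frac{2}{L \left(1 + L^{2}\right)}$ ($S{\left(L \right)} = L - \frac{2}{L \left(1 + L L\right)} = L - \frac{2}{L \left(1 + L^{2}\right)}$)
$\sqrt{-329 + S{\left(- \frac{21}{23} \right)}} = \sqrt{-329 + \frac{-2 + \left(- \frac{21}{23}\right)^{2} + \left(- \frac{21}{23}\right)^{4}}{- \frac{21}{23} + \left(- \frac{21}{23}\right)^{3}}} = \sqrt{-329 + \frac{-2 + \frac{441}{529} + \frac{194481}{279841}}{- \frac{21}{23} - \frac{9261}{12167}}} = \sqrt{-329 + \frac{1}{- \frac{20370}{12167}} \left(- \frac{131912}{279841}\right)} = \sqrt{-329 - - \frac{65956}{234255}} = \sqrt{-329 + \frac{65956}{234255}} = \sqrt{- \frac{77003939}{234255}} = \frac{i \sqrt{18038557730445}}{234255}$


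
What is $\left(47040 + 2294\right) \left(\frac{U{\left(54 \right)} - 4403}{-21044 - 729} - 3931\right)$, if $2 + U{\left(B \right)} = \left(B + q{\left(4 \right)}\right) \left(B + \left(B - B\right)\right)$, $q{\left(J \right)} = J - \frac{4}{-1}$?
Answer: $- \frac{4222428288404}{21773} \approx -1.9393 \cdot 10^{8}$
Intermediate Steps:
$q{\left(J \right)} = 4 + J$ ($q{\left(J \right)} = J - -4 = J + 4 = 4 + J$)
$U{\left(B \right)} = -2 + B \left(8 + B\right)$ ($U{\left(B \right)} = -2 + \left(B + \left(4 + 4\right)\right) \left(B + \left(B - B\right)\right) = -2 + \left(B + 8\right) \left(B + 0\right) = -2 + \left(8 + B\right) B = -2 + B \left(8 + B\right)$)
$\left(47040 + 2294\right) \left(\frac{U{\left(54 \right)} - 4403}{-21044 - 729} - 3931\right) = \left(47040 + 2294\right) \left(\frac{\left(-2 + 54^{2} + 8 \cdot 54\right) - 4403}{-21044 - 729} - 3931\right) = 49334 \left(\frac{\left(-2 + 2916 + 432\right) - 4403}{-21773} - 3931\right) = 49334 \left(\left(3346 - 4403\right) \left(- \frac{1}{21773}\right) - 3931\right) = 49334 \left(\left(-1057\right) \left(- \frac{1}{21773}\right) - 3931\right) = 49334 \left(\frac{1057}{21773} - 3931\right) = 49334 \left(- \frac{85588606}{21773}\right) = - \frac{4222428288404}{21773}$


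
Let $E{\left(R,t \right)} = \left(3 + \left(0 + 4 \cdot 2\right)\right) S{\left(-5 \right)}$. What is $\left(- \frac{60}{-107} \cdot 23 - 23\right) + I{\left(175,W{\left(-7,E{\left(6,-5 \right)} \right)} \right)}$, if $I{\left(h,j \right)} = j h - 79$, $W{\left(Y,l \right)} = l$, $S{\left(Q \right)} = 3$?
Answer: $\frac{608391}{107} \approx 5685.9$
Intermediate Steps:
$E{\left(R,t \right)} = 33$ ($E{\left(R,t \right)} = \left(3 + \left(0 + 4 \cdot 2\right)\right) 3 = \left(3 + \left(0 + 8\right)\right) 3 = \left(3 + 8\right) 3 = 11 \cdot 3 = 33$)
$I{\left(h,j \right)} = -79 + h j$ ($I{\left(h,j \right)} = h j - 79 = -79 + h j$)
$\left(- \frac{60}{-107} \cdot 23 - 23\right) + I{\left(175,W{\left(-7,E{\left(6,-5 \right)} \right)} \right)} = \left(- \frac{60}{-107} \cdot 23 - 23\right) + \left(-79 + 175 \cdot 33\right) = \left(\left(-60\right) \left(- \frac{1}{107}\right) 23 - 23\right) + \left(-79 + 5775\right) = \left(\frac{60}{107} \cdot 23 - 23\right) + 5696 = \left(\frac{1380}{107} - 23\right) + 5696 = - \frac{1081}{107} + 5696 = \frac{608391}{107}$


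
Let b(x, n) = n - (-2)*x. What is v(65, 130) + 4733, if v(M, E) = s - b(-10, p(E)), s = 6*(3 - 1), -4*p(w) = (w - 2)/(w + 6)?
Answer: 81009/17 ≈ 4765.2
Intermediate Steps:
p(w) = -(-2 + w)/(4*(6 + w)) (p(w) = -(w - 2)/(4*(w + 6)) = -(-2 + w)/(4*(6 + w)))
b(x, n) = n + 2*x
s = 12 (s = 6*2 = 12)
v(M, E) = 32 - (2 - E)/(4*(6 + E)) (v(M, E) = 12 - ((2 - E)/(4*(6 + E)) + 2*(-10)) = 12 - ((2 - E)/(4*(6 + E)) - 20) = 12 - (-20 + (2 - E)/(4*(6 + E))) = 12 + (20 - (2 - E)/(4*(6 + E))) = 32 - (2 - E)/(4*(6 + E)))
v(65, 130) + 4733 = (766 + 129*130)/(4*(6 + 130)) + 4733 = (1/4)*(766 + 16770)/136 + 4733 = (1/4)*(1/136)*17536 + 4733 = 548/17 + 4733 = 81009/17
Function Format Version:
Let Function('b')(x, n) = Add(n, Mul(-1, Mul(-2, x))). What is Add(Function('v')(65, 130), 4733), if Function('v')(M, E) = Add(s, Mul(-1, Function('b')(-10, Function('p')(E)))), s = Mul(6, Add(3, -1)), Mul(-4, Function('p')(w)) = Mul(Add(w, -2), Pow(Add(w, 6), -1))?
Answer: Rational(81009, 17) ≈ 4765.2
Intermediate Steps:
Function('p')(w) = Mul(Rational(-1, 4), Pow(Add(6, w), -1), Add(-2, w)) (Function('p')(w) = Mul(Rational(-1, 4), Mul(Add(w, -2), Pow(Add(w, 6), -1))) = Mul(Rational(-1, 4), Mul(Add(-2, w), Pow(Add(6, w), -1))) = Mul(Rational(-1, 4), Mul(Pow(Add(6, w), -1), Add(-2, w))) = Mul(Rational(-1, 4), Pow(Add(6, w), -1), Add(-2, w)))
Function('b')(x, n) = Add(n, Mul(2, x))
s = 12 (s = Mul(6, 2) = 12)
Function('v')(M, E) = Add(32, Mul(Rational(-1, 4), Pow(Add(6, E), -1), Add(2, Mul(-1, E)))) (Function('v')(M, E) = Add(12, Mul(-1, Add(Mul(Rational(1, 4), Pow(Add(6, E), -1), Add(2, Mul(-1, E))), Mul(2, -10)))) = Add(12, Mul(-1, Add(Mul(Rational(1, 4), Pow(Add(6, E), -1), Add(2, Mul(-1, E))), -20))) = Add(12, Mul(-1, Add(-20, Mul(Rational(1, 4), Pow(Add(6, E), -1), Add(2, Mul(-1, E)))))) = Add(12, Add(20, Mul(Rational(-1, 4), Pow(Add(6, E), -1), Add(2, Mul(-1, E))))) = Add(32, Mul(Rational(-1, 4), Pow(Add(6, E), -1), Add(2, Mul(-1, E)))))
Add(Function('v')(65, 130), 4733) = Add(Mul(Rational(1, 4), Pow(Add(6, 130), -1), Add(766, Mul(129, 130))), 4733) = Add(Mul(Rational(1, 4), Pow(136, -1), Add(766, 16770)), 4733) = Add(Mul(Rational(1, 4), Rational(1, 136), 17536), 4733) = Add(Rational(548, 17), 4733) = Rational(81009, 17)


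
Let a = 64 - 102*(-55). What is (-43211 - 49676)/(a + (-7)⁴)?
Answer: -92887/8075 ≈ -11.503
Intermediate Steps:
a = 5674 (a = 64 + 5610 = 5674)
(-43211 - 49676)/(a + (-7)⁴) = (-43211 - 49676)/(5674 + (-7)⁴) = -92887/(5674 + 2401) = -92887/8075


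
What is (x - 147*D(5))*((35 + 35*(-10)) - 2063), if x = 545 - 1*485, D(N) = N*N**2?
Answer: 43553070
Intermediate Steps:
D(N) = N**3
x = 60 (x = 545 - 485 = 60)
(x - 147*D(5))*((35 + 35*(-10)) - 2063) = (60 - 147*5**3)*((35 + 35*(-10)) - 2063) = (60 - 147*125)*((35 - 350) - 2063) = (60 - 18375)*(-315 - 2063) = -18315*(-2378) = 43553070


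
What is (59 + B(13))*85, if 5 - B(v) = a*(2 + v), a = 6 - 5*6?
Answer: 36040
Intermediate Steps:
a = -24 (a = 6 - 30 = -24)
B(v) = 53 + 24*v (B(v) = 5 - (-24)*(2 + v) = 5 - (-48 - 24*v) = 5 + (48 + 24*v) = 53 + 24*v)
(59 + B(13))*85 = (59 + (53 + 24*13))*85 = (59 + (53 + 312))*85 = (59 + 365)*85 = 424*85 = 36040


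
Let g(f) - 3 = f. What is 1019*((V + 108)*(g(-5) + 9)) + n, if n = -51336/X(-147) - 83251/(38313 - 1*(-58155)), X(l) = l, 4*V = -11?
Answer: 1775191303993/2363466 ≈ 7.5110e+5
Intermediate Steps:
g(f) = 3 + f
V = -11/4 (V = (1/4)*(-11) = -11/4 ≈ -2.7500)
n = 1646681117/4726932 (n = -51336/(-147) - 83251/(38313 - 1*(-58155)) = -51336*(-1/147) - 83251/(38313 + 58155) = 17112/49 - 83251/96468 = 1646681117/4726932 ≈ 348.36)
1019*((V + 108)*(g(-5) + 9)) + n = 1019*((-11/4 + 108)*((3 - 5) + 9)) + 1646681117/4726932 = 1019*(421*(-2 + 9)/4) + 1646681117/4726932 = 1019*((421/4)*7) + 1646681117/4726932 = 1019*(2947/4) + 1646681117/4726932 = 3002993/4 + 1646681117/4726932 = 1775191303993/2363466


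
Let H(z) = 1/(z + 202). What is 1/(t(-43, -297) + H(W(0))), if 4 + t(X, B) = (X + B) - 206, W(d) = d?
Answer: -202/111099 ≈ -0.0018182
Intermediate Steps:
t(X, B) = -210 + B + X (t(X, B) = -4 + ((X + B) - 206) = -4 + ((B + X) - 206) = -4 + (-206 + B + X) = -210 + B + X)
H(z) = 1/(202 + z)
1/(t(-43, -297) + H(W(0))) = 1/((-210 - 297 - 43) + 1/(202 + 0)) = 1/(-550 + 1/202) = 1/(-111099/202) = -202/111099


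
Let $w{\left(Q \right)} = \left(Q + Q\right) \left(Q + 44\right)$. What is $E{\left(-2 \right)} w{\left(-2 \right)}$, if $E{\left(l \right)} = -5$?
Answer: $840$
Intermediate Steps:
$w{\left(Q \right)} = 2 Q \left(44 + Q\right)$
$E{\left(-2 \right)} w{\left(-2 \right)} = - 5 \cdot 2 \left(-2\right) \left(44 - 2\right) = - 5 \cdot 2 \left(-2\right) 42 = \left(-5\right) \left(-168\right) = 840$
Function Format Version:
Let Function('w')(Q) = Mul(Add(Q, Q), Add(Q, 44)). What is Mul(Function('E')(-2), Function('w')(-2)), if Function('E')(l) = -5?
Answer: 840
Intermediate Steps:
Function('w')(Q) = Mul(2, Q, Add(44, Q)) (Function('w')(Q) = Mul(Mul(2, Q), Add(44, Q)) = Mul(2, Q, Add(44, Q)))
Mul(Function('E')(-2), Function('w')(-2)) = Mul(-5, Mul(2, -2, Add(44, -2))) = Mul(-5, Mul(2, -2, 42)) = Mul(-5, -168) = 840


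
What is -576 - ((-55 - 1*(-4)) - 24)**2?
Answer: -6201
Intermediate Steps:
-576 - ((-55 - 1*(-4)) - 24)**2 = -576 - ((-55 + 4) - 24)**2 = -576 - (-51 - 24)**2 = -576 - 1*(-75)**2 = -576 - 1*5625 = -576 - 5625 = -6201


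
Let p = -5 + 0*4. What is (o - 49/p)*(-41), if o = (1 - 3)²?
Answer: -2829/5 ≈ -565.80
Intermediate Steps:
p = -5 (p = -5 + 0 = -5)
o = 4 (o = (-2)² = 4)
(o - 49/p)*(-41) = (4 - 49/(-5))*(-41) = (4 - 49*(-⅕))*(-41) = (4 + 49/5)*(-41) = (69/5)*(-41) = -2829/5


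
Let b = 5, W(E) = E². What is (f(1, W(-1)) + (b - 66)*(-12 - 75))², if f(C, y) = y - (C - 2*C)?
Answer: 28185481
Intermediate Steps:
f(C, y) = C + y (f(C, y) = y - (-1)*C = y + C = C + y)
(f(1, W(-1)) + (b - 66)*(-12 - 75))² = ((1 + (-1)²) + (5 - 66)*(-12 - 75))² = ((1 + 1) - 61*(-87))² = (2 + 5307)² = 5309² = 28185481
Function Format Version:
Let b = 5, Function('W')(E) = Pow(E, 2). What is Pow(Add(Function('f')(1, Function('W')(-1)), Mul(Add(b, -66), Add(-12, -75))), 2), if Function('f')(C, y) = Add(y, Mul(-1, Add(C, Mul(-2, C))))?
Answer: 28185481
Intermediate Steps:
Function('f')(C, y) = Add(C, y) (Function('f')(C, y) = Add(y, Mul(-1, Mul(-1, C))) = Add(y, C) = Add(C, y))
Pow(Add(Function('f')(1, Function('W')(-1)), Mul(Add(b, -66), Add(-12, -75))), 2) = Pow(Add(Add(1, Pow(-1, 2)), Mul(Add(5, -66), Add(-12, -75))), 2) = Pow(Add(Add(1, 1), Mul(-61, -87)), 2) = Pow(Add(2, 5307), 2) = Pow(5309, 2) = 28185481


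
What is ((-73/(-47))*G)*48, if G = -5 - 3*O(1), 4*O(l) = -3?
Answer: -9636/47 ≈ -205.02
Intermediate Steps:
O(l) = -¾ (O(l) = (¼)*(-3) = -¾)
G = -11/4 (G = -5 - 3*(-¾) = -5 + 9/4 = -11/4 ≈ -2.7500)
((-73/(-47))*G)*48 = (-73/(-47)*(-11/4))*48 = (-73*(-1/47)*(-11/4))*48 = ((73/47)*(-11/4))*48 = -803/188*48 = -9636/47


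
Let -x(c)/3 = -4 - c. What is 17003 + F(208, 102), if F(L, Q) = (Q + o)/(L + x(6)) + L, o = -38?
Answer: 2048141/119 ≈ 17211.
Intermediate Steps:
x(c) = 12 + 3*c (x(c) = -3*(-4 - c) = 12 + 3*c)
F(L, Q) = L + (-38 + Q)/(30 + L) (F(L, Q) = (Q - 38)/(L + (12 + 3*6)) + L = (-38 + Q)/(L + (12 + 18)) + L = (-38 + Q)/(L + 30) + L = (-38 + Q)/(30 + L) + L = L + (-38 + Q)/(30 + L))
17003 + F(208, 102) = 17003 + (-38 + 102 + 208**2 + 30*208)/(30 + 208) = 17003 + (-38 + 102 + 43264 + 6240)/238 = 17003 + (1/238)*49568 = 17003 + 24784/119 = 2048141/119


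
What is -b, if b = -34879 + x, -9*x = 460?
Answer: 314371/9 ≈ 34930.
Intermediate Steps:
x = -460/9 (x = -1/9*460 = -460/9 ≈ -51.111)
b = -314371/9 (b = -34879 - 460/9 = -314371/9 ≈ -34930.)
-b = -1*(-314371/9) = 314371/9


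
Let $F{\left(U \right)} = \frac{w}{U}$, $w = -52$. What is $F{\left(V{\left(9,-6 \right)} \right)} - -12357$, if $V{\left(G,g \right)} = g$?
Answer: $\frac{37097}{3} \approx 12366.0$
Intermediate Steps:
$F{\left(U \right)} = - \frac{52}{U}$
$F{\left(V{\left(9,-6 \right)} \right)} - -12357 = - \frac{52}{-6} - -12357 = \left(-52\right) \left(- \frac{1}{6}\right) + 12357 = \frac{26}{3} + 12357 = \frac{37097}{3}$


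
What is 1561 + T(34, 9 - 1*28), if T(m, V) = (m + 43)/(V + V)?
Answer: 59241/38 ≈ 1559.0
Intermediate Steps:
T(m, V) = (43 + m)/(2*V) (T(m, V) = (43 + m)/((2*V)) = (43 + m)*(1/(2*V)) = (43 + m)/(2*V))
1561 + T(34, 9 - 1*28) = 1561 + (43 + 34)/(2*(9 - 1*28)) = 1561 + (½)*77/(9 - 28) = 1561 + (½)*77/(-19) = 1561 + (½)*(-1/19)*77 = 1561 - 77/38 = 59241/38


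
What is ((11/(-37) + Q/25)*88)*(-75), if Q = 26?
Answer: -181368/37 ≈ -4901.8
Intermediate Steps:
((11/(-37) + Q/25)*88)*(-75) = ((11/(-37) + 26/25)*88)*(-75) = ((11*(-1/37) + 26*(1/25))*88)*(-75) = ((-11/37 + 26/25)*88)*(-75) = ((687/925)*88)*(-75) = (60456/925)*(-75) = -181368/37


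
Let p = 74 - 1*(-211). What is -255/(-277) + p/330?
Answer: 10873/6094 ≈ 1.7842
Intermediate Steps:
p = 285 (p = 74 + 211 = 285)
-255/(-277) + p/330 = -255/(-277) + 285/330 = -255*(-1/277) + 285*(1/330) = 255/277 + 19/22 = 10873/6094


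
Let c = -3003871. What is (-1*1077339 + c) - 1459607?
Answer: -5540817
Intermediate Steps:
(-1*1077339 + c) - 1459607 = (-1*1077339 - 3003871) - 1459607 = (-1077339 - 3003871) - 1459607 = -4081210 - 1459607 = -5540817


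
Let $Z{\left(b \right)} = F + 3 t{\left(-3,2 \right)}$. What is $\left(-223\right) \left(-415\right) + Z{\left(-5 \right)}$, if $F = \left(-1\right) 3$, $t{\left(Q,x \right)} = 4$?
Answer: $92554$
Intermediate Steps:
$F = -3$
$Z{\left(b \right)} = 9$ ($Z{\left(b \right)} = -3 + 3 \cdot 4 = -3 + 12 = 9$)
$\left(-223\right) \left(-415\right) + Z{\left(-5 \right)} = \left(-223\right) \left(-415\right) + 9 = 92545 + 9 = 92554$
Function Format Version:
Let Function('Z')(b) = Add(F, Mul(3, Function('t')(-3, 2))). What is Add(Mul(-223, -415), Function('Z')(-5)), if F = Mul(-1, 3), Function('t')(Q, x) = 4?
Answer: 92554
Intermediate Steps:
F = -3
Function('Z')(b) = 9 (Function('Z')(b) = Add(-3, Mul(3, 4)) = Add(-3, 12) = 9)
Add(Mul(-223, -415), Function('Z')(-5)) = Add(Mul(-223, -415), 9) = Add(92545, 9) = 92554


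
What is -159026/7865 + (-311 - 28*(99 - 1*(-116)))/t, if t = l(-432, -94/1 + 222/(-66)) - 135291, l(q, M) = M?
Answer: -236285242607/11713124280 ≈ -20.173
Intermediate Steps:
t = -1489272/11 (t = (-94/1 + 222/(-66)) - 135291 = (-94*1 + 222*(-1/66)) - 135291 = (-94 - 37/11) - 135291 = -1071/11 - 135291 = -1489272/11 ≈ -1.3539e+5)
-159026/7865 + (-311 - 28*(99 - 1*(-116)))/t = -159026/7865 + (-311 - 28*(99 - 1*(-116)))/(-1489272/11) = -159026*1/7865 + (-311 - 28*(99 + 116))*(-11/1489272) = -159026/7865 + (-311 - 28*215)*(-11/1489272) = -159026/7865 + (-311 - 6020)*(-11/1489272) = -159026/7865 - 6331*(-11/1489272) = -159026/7865 + 69641/1489272 = -236285242607/11713124280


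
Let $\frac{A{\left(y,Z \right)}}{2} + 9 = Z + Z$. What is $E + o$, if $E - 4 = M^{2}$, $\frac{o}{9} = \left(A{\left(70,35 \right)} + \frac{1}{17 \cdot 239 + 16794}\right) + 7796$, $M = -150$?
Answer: $\frac{1955677471}{20857} \approx 93766.0$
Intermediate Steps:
$A{\left(y,Z \right)} = -18 + 4 Z$ ($A{\left(y,Z \right)} = -18 + 2 \left(Z + Z\right) = -18 + 2 \cdot 2 Z = -18 + 4 Z$)
$o = \frac{1486311543}{20857}$ ($o = 9 \left(\left(\left(-18 + 4 \cdot 35\right) + \frac{1}{17 \cdot 239 + 16794}\right) + 7796\right) = 9 \left(\left(\left(-18 + 140\right) + \frac{1}{4063 + 16794}\right) + 7796\right) = 9 \left(\left(122 + \frac{1}{20857}\right) + 7796\right) = 9 \left(\frac{2544555}{20857} + 7796\right) = 9 \cdot \frac{165145727}{20857} = \frac{1486311543}{20857} \approx 71262.0$)
$E = 22504$ ($E = 4 + \left(-150\right)^{2} = 4 + 22500 = 22504$)
$E + o = 22504 + \frac{1486311543}{20857} = \frac{1955677471}{20857}$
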